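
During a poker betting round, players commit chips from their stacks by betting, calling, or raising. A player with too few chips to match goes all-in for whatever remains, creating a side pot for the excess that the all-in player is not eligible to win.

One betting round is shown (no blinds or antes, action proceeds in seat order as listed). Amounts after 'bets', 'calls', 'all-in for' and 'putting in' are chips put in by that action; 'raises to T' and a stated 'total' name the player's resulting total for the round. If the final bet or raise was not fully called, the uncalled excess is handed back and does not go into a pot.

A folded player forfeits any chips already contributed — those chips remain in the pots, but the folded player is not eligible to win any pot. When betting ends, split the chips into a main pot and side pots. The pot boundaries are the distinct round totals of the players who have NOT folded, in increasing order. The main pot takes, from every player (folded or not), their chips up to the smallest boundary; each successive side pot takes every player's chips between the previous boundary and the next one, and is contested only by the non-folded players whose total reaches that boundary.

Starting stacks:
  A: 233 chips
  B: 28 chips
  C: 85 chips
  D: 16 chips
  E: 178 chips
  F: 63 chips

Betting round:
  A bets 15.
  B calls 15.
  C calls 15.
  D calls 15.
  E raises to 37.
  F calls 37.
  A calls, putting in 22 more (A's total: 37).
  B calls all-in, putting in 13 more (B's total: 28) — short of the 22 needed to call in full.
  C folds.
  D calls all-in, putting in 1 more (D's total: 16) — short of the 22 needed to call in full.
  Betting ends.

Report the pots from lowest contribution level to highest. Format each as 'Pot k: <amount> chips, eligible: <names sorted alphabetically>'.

Contributions: A=37, B=28, C=15, D=16, E=37, F=37
Folded: C
Pot levels (distinct totals of non-folded players): 16, 28, 37
Layer 1-16: A 16 + B 16 + C 15 + D 16 + E 16 + F 16 = 95 chips; eligible A, B, D, E, F
Layer 17-28: 12 each from A, B, E, F = 12*4 = 48 chips; eligible A, B, E, F
Layer 29-37: 9 each from A, E, F = 9*3 = 27 chips; eligible A, E, F

Pot 1: 95 chips, eligible: A, B, D, E, F
Pot 2: 48 chips, eligible: A, B, E, F
Pot 3: 27 chips, eligible: A, E, F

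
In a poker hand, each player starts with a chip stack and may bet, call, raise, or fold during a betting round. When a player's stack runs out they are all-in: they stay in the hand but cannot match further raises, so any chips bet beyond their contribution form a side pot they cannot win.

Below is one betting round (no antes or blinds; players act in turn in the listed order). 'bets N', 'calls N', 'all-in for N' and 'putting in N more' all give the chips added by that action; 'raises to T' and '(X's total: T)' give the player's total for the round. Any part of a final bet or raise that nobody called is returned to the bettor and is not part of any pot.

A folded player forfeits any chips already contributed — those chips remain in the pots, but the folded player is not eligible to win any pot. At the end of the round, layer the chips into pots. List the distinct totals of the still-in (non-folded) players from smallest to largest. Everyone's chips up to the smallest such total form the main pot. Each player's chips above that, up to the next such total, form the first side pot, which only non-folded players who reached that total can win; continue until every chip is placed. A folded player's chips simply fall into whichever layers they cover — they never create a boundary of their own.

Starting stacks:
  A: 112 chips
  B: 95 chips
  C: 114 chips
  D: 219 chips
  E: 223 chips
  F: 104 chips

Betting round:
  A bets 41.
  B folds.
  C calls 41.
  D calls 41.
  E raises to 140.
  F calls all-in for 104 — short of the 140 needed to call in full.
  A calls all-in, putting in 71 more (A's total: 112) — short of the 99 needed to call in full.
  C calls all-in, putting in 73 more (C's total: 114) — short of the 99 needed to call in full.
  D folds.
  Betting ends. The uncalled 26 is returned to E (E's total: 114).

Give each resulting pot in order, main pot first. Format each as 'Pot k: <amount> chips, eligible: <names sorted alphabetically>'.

Contributions (after 26 returned to E): A=112, C=114, D=41, E=114, F=104
Folded: B, D
Pot levels (distinct totals of non-folded players): 104, 112, 114
Layer 1-104: A 104 + C 104 + D 41 + E 104 + F 104 = 457 chips; eligible A, C, E, F
Layer 105-112: 8 each from A, C, E = 8*3 = 24 chips; eligible A, C, E
Layer 113-114: 2 each from C, E = 2*2 = 4 chips; eligible C, E

Pot 1: 457 chips, eligible: A, C, E, F
Pot 2: 24 chips, eligible: A, C, E
Pot 3: 4 chips, eligible: C, E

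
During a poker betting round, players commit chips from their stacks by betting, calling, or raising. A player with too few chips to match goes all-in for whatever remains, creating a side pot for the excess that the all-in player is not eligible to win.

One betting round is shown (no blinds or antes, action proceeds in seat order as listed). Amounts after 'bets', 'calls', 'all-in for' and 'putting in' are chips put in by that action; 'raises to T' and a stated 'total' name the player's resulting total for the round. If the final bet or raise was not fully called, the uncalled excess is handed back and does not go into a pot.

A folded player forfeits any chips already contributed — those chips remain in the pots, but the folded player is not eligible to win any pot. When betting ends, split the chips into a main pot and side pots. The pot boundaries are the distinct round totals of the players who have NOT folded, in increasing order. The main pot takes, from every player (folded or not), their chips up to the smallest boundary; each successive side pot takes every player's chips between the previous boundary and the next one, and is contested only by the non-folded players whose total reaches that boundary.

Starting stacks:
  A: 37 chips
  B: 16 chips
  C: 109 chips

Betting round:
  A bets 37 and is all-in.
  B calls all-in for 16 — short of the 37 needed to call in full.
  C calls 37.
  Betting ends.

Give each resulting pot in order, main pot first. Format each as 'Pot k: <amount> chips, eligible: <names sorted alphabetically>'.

Contributions: A=37, B=16, C=37
Pot levels (distinct totals of non-folded players): 16, 37
Layer 1-16: 16 each from A, B, C = 16*3 = 48 chips; eligible A, B, C
Layer 17-37: 21 each from A, C = 21*2 = 42 chips; eligible A, C

Pot 1: 48 chips, eligible: A, B, C
Pot 2: 42 chips, eligible: A, C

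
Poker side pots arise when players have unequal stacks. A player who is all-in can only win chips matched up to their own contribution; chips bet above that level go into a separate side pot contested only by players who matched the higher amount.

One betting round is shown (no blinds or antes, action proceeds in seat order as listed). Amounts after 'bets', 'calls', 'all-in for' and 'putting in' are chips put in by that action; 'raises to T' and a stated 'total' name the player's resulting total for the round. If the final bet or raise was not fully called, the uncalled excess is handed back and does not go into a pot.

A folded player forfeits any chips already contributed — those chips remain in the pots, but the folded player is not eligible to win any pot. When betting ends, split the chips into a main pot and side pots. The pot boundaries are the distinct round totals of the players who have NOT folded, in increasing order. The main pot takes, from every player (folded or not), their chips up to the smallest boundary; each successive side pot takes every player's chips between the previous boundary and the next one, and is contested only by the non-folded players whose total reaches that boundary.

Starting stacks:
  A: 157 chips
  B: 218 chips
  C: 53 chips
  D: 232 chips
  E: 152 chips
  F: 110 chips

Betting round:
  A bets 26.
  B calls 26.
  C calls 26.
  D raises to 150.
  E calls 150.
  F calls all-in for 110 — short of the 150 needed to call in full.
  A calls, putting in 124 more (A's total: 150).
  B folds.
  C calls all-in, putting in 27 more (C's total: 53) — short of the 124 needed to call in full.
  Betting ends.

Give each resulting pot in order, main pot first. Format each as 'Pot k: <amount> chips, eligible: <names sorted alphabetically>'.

Pot 1: 291 chips, eligible: A, C, D, E, F
Pot 2: 228 chips, eligible: A, D, E, F
Pot 3: 120 chips, eligible: A, D, E

Derivation:
Contributions: A=150, B=26, C=53, D=150, E=150, F=110
Folded: B
Pot levels (distinct totals of non-folded players): 53, 110, 150
Layer 1-53: A 53 + B 26 + C 53 + D 53 + E 53 + F 53 = 291 chips; eligible A, C, D, E, F
Layer 54-110: 57 each from A, D, E, F = 57*4 = 228 chips; eligible A, D, E, F
Layer 111-150: 40 each from A, D, E = 40*3 = 120 chips; eligible A, D, E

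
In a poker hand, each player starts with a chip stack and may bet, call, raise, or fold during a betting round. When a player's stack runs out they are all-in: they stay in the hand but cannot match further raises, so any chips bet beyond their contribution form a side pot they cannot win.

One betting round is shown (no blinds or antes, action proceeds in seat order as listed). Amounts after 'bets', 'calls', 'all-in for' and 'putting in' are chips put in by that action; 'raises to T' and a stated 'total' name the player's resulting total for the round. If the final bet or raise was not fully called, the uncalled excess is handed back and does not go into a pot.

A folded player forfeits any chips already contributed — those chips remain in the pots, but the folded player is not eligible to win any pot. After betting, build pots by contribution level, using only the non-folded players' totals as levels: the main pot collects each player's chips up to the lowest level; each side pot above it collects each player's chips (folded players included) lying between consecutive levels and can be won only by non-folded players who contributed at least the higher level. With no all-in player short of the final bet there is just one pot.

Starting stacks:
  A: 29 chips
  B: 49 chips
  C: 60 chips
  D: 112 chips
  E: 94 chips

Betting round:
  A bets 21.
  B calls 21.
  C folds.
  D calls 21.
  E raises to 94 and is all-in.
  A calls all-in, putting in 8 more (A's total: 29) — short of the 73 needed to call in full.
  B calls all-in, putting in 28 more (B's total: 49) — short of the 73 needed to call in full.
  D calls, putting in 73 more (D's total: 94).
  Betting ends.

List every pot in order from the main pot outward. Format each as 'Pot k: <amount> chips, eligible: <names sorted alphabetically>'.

Pot 1: 116 chips, eligible: A, B, D, E
Pot 2: 60 chips, eligible: B, D, E
Pot 3: 90 chips, eligible: D, E

Derivation:
Contributions: A=29, B=49, D=94, E=94
Folded: C
Pot levels (distinct totals of non-folded players): 29, 49, 94
Layer 1-29: 29 each from A, B, D, E = 29*4 = 116 chips; eligible A, B, D, E
Layer 30-49: 20 each from B, D, E = 20*3 = 60 chips; eligible B, D, E
Layer 50-94: 45 each from D, E = 45*2 = 90 chips; eligible D, E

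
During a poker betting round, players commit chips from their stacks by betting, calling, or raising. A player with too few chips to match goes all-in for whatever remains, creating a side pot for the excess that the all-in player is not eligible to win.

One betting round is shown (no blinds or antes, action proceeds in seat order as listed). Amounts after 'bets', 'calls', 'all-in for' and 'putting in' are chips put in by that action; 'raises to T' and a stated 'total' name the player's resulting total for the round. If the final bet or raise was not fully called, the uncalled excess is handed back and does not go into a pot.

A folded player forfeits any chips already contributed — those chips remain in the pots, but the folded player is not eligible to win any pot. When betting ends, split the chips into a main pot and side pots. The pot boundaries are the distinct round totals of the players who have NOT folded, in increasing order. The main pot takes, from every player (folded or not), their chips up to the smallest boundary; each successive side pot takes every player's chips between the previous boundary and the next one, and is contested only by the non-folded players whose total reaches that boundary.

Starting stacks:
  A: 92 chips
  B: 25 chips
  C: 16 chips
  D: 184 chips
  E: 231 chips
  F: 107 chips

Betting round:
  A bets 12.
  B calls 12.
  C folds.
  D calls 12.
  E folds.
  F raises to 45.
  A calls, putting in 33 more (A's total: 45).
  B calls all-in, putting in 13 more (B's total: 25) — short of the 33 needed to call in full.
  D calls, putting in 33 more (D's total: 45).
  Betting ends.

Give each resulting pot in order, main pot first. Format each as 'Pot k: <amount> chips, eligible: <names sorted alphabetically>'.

Pot 1: 100 chips, eligible: A, B, D, F
Pot 2: 60 chips, eligible: A, D, F

Derivation:
Contributions: A=45, B=25, D=45, F=45
Folded: C, E
Pot levels (distinct totals of non-folded players): 25, 45
Layer 1-25: 25 each from A, B, D, F = 25*4 = 100 chips; eligible A, B, D, F
Layer 26-45: 20 each from A, D, F = 20*3 = 60 chips; eligible A, D, F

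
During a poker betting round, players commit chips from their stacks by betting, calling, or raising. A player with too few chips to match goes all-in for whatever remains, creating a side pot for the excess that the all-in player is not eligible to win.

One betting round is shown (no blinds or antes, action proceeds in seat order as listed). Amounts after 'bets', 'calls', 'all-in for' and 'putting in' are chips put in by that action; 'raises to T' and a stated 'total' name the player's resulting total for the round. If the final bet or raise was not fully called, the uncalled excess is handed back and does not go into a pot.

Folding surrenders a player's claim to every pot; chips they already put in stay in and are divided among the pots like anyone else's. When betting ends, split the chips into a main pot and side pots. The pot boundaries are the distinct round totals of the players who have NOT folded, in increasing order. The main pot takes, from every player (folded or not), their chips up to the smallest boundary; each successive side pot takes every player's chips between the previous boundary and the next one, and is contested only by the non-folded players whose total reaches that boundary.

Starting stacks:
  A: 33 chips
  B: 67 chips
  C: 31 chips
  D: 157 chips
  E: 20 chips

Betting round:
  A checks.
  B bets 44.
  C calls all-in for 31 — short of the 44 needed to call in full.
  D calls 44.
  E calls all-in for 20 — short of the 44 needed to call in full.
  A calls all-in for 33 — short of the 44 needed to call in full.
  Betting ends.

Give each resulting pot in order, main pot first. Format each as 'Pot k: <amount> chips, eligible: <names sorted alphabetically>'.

Pot 1: 100 chips, eligible: A, B, C, D, E
Pot 2: 44 chips, eligible: A, B, C, D
Pot 3: 6 chips, eligible: A, B, D
Pot 4: 22 chips, eligible: B, D

Derivation:
Contributions: A=33, B=44, C=31, D=44, E=20
Pot levels (distinct totals of non-folded players): 20, 31, 33, 44
Layer 1-20: 20 each from A, B, C, D, E = 20*5 = 100 chips; eligible A, B, C, D, E
Layer 21-31: 11 each from A, B, C, D = 11*4 = 44 chips; eligible A, B, C, D
Layer 32-33: 2 each from A, B, D = 2*3 = 6 chips; eligible A, B, D
Layer 34-44: 11 each from B, D = 11*2 = 22 chips; eligible B, D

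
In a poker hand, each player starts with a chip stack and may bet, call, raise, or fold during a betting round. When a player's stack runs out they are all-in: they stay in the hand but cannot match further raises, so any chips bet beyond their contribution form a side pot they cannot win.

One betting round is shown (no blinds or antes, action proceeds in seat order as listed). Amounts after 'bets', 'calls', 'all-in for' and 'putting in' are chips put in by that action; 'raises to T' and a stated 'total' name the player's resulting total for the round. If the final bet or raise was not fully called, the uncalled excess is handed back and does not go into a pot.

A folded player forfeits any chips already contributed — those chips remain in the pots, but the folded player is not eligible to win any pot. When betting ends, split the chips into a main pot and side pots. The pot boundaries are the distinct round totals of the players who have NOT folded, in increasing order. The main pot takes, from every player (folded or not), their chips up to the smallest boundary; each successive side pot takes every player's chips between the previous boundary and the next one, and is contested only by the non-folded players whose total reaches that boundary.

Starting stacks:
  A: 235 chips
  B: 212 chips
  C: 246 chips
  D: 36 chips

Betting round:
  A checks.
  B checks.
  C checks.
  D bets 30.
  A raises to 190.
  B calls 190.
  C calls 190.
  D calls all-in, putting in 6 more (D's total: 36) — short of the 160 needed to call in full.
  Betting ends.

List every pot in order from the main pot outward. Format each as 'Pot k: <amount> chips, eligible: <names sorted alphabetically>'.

Contributions: A=190, B=190, C=190, D=36
Pot levels (distinct totals of non-folded players): 36, 190
Layer 1-36: 36 each from A, B, C, D = 36*4 = 144 chips; eligible A, B, C, D
Layer 37-190: 154 each from A, B, C = 154*3 = 462 chips; eligible A, B, C

Pot 1: 144 chips, eligible: A, B, C, D
Pot 2: 462 chips, eligible: A, B, C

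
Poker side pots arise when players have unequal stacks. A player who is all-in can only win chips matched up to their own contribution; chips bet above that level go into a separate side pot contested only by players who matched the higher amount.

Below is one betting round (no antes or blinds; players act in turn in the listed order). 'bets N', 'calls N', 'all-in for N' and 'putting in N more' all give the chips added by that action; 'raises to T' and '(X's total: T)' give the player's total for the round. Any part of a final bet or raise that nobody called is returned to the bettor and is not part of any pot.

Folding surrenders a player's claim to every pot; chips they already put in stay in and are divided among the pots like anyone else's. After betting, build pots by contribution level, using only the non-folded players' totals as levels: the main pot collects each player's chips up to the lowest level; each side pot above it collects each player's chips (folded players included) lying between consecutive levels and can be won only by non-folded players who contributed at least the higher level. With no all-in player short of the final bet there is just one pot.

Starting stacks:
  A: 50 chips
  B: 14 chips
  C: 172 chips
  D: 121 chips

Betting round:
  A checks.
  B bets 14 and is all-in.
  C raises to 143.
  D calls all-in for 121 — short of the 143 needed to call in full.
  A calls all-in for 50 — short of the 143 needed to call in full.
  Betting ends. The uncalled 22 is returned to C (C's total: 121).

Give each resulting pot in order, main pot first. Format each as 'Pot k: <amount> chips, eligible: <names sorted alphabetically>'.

Pot 1: 56 chips, eligible: A, B, C, D
Pot 2: 108 chips, eligible: A, C, D
Pot 3: 142 chips, eligible: C, D

Derivation:
Contributions (after 22 returned to C): A=50, B=14, C=121, D=121
Pot levels (distinct totals of non-folded players): 14, 50, 121
Layer 1-14: 14 each from A, B, C, D = 14*4 = 56 chips; eligible A, B, C, D
Layer 15-50: 36 each from A, C, D = 36*3 = 108 chips; eligible A, C, D
Layer 51-121: 71 each from C, D = 71*2 = 142 chips; eligible C, D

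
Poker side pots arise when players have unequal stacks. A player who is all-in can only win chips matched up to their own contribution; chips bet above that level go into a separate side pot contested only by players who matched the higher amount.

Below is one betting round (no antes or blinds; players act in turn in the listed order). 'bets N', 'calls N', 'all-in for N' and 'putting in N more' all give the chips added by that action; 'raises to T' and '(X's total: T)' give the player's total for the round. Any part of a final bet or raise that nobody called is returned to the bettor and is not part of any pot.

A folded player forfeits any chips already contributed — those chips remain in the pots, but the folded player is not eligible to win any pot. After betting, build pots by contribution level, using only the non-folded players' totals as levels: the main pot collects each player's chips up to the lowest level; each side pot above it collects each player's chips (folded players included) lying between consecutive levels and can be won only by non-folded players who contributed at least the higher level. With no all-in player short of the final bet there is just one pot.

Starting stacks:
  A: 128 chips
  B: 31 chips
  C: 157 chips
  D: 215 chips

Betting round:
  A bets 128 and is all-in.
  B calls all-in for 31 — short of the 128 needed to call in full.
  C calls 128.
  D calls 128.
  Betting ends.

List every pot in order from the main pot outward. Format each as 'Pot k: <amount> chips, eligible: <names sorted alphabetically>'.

Contributions: A=128, B=31, C=128, D=128
Pot levels (distinct totals of non-folded players): 31, 128
Layer 1-31: 31 each from A, B, C, D = 31*4 = 124 chips; eligible A, B, C, D
Layer 32-128: 97 each from A, C, D = 97*3 = 291 chips; eligible A, C, D

Pot 1: 124 chips, eligible: A, B, C, D
Pot 2: 291 chips, eligible: A, C, D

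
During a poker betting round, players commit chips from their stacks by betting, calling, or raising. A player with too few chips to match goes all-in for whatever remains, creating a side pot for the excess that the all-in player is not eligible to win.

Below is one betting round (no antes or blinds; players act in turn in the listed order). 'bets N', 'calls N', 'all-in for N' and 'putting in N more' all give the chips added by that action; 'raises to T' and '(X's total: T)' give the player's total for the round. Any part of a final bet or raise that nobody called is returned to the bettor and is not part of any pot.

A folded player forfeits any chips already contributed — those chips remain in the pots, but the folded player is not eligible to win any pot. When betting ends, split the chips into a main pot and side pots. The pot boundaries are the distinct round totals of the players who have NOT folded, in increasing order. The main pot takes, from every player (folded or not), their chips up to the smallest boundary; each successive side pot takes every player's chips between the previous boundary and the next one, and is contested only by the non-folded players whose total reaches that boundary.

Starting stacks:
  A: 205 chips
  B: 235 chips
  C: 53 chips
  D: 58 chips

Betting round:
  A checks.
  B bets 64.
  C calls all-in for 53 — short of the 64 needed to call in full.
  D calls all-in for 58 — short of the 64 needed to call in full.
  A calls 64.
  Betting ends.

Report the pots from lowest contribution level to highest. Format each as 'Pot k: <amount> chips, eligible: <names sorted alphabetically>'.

Pot 1: 212 chips, eligible: A, B, C, D
Pot 2: 15 chips, eligible: A, B, D
Pot 3: 12 chips, eligible: A, B

Derivation:
Contributions: A=64, B=64, C=53, D=58
Pot levels (distinct totals of non-folded players): 53, 58, 64
Layer 1-53: 53 each from A, B, C, D = 53*4 = 212 chips; eligible A, B, C, D
Layer 54-58: 5 each from A, B, D = 5*3 = 15 chips; eligible A, B, D
Layer 59-64: 6 each from A, B = 6*2 = 12 chips; eligible A, B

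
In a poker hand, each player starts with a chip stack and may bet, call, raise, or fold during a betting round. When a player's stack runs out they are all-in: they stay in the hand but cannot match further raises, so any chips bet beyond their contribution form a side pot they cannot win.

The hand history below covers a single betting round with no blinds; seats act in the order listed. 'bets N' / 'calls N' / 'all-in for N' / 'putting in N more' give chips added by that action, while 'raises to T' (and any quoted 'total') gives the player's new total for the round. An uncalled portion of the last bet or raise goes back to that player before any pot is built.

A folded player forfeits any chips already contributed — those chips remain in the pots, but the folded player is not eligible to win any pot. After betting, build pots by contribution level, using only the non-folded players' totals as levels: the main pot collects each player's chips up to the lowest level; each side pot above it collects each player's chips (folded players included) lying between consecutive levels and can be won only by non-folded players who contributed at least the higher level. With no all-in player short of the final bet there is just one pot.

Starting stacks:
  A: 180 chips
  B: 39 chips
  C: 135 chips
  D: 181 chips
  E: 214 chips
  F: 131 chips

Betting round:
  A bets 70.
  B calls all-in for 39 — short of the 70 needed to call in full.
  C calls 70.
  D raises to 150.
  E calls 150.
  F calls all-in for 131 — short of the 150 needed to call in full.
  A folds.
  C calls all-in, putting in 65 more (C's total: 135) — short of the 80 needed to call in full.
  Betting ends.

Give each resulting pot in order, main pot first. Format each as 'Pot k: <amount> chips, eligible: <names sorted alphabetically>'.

Contributions: A=70, B=39, C=135, D=150, E=150, F=131
Folded: A
Pot levels (distinct totals of non-folded players): 39, 131, 135, 150
Layer 1-39: 39 each from A, B, C, D, E, F = 39*6 = 234 chips; eligible B, C, D, E, F
Layer 40-131: A 31 + C 92 + D 92 + E 92 + F 92 = 399 chips; eligible C, D, E, F
Layer 132-135: 4 each from C, D, E = 4*3 = 12 chips; eligible C, D, E
Layer 136-150: 15 each from D, E = 15*2 = 30 chips; eligible D, E

Pot 1: 234 chips, eligible: B, C, D, E, F
Pot 2: 399 chips, eligible: C, D, E, F
Pot 3: 12 chips, eligible: C, D, E
Pot 4: 30 chips, eligible: D, E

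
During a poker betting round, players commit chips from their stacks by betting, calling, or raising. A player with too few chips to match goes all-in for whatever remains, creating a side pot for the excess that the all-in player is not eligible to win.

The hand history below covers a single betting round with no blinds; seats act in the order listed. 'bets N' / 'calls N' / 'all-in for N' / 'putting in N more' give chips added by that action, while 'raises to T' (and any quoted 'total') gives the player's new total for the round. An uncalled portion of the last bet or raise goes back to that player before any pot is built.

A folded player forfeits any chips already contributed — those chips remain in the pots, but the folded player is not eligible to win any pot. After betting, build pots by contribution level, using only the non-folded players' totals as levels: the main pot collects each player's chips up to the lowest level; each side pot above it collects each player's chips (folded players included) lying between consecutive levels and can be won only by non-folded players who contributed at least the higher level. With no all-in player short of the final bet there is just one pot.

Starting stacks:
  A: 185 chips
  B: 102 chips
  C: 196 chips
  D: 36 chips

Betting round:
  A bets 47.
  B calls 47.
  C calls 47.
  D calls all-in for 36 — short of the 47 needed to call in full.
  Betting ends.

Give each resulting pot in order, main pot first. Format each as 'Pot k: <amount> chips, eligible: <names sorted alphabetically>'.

Contributions: A=47, B=47, C=47, D=36
Pot levels (distinct totals of non-folded players): 36, 47
Layer 1-36: 36 each from A, B, C, D = 36*4 = 144 chips; eligible A, B, C, D
Layer 37-47: 11 each from A, B, C = 11*3 = 33 chips; eligible A, B, C

Pot 1: 144 chips, eligible: A, B, C, D
Pot 2: 33 chips, eligible: A, B, C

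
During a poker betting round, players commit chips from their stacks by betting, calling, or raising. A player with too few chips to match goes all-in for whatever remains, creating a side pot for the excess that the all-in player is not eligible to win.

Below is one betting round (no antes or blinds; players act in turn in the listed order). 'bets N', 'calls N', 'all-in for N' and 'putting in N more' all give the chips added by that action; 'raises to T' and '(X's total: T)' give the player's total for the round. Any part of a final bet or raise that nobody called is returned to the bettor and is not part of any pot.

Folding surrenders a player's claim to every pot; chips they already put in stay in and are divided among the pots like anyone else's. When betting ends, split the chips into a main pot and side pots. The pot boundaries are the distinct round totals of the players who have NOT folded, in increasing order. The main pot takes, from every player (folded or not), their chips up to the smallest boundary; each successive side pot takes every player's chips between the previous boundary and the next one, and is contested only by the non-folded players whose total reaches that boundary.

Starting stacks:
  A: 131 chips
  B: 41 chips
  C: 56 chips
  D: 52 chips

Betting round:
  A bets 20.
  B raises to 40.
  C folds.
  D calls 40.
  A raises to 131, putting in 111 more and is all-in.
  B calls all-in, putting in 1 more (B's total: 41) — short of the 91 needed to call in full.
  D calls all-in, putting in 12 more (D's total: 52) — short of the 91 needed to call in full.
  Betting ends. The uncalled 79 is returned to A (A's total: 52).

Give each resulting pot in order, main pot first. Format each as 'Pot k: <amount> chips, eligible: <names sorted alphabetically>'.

Pot 1: 123 chips, eligible: A, B, D
Pot 2: 22 chips, eligible: A, D

Derivation:
Contributions (after 79 returned to A): A=52, B=41, D=52
Folded: C
Pot levels (distinct totals of non-folded players): 41, 52
Layer 1-41: 41 each from A, B, D = 41*3 = 123 chips; eligible A, B, D
Layer 42-52: 11 each from A, D = 11*2 = 22 chips; eligible A, D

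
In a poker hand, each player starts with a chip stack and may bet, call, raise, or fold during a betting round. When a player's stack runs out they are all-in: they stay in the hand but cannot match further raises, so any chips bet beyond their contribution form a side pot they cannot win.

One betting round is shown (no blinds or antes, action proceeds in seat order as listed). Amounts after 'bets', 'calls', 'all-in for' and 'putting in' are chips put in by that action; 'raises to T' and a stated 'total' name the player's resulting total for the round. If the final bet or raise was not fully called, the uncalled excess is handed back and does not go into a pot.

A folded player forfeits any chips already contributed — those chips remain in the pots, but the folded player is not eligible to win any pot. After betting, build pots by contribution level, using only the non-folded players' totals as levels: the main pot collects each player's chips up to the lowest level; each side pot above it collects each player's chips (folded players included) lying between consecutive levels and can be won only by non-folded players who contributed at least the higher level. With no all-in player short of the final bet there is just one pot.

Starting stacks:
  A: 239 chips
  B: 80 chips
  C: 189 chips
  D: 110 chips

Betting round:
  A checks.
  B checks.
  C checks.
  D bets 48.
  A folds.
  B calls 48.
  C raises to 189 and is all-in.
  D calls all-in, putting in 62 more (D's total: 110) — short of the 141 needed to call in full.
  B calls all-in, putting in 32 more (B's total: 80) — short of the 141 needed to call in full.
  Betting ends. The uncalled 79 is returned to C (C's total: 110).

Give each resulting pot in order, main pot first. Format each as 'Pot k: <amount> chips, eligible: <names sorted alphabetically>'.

Contributions (after 79 returned to C): B=80, C=110, D=110
Folded: A
Pot levels (distinct totals of non-folded players): 80, 110
Layer 1-80: 80 each from B, C, D = 80*3 = 240 chips; eligible B, C, D
Layer 81-110: 30 each from C, D = 30*2 = 60 chips; eligible C, D

Pot 1: 240 chips, eligible: B, C, D
Pot 2: 60 chips, eligible: C, D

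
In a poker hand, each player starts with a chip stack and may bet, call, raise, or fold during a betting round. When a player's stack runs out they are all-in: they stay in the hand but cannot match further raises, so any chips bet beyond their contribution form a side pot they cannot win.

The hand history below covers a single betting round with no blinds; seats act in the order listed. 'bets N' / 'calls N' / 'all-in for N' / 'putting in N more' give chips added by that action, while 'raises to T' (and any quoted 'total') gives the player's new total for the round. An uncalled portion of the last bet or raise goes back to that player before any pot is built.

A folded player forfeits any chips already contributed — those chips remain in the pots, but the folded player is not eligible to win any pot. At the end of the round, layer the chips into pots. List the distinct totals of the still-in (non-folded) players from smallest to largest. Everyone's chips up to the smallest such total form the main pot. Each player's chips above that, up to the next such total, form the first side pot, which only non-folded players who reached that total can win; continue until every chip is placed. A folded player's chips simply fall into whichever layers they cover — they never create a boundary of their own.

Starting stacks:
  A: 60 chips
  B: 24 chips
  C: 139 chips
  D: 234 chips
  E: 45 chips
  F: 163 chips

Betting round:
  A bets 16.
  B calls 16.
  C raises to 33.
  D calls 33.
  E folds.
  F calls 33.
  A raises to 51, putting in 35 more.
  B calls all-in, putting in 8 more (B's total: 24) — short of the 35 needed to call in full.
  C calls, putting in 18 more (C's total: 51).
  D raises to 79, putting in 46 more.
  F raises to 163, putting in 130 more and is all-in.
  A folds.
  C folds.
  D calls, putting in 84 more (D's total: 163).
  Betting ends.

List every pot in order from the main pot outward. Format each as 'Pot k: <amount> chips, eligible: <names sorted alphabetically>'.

Pot 1: 120 chips, eligible: B, D, F
Pot 2: 332 chips, eligible: D, F

Derivation:
Contributions: A=51, B=24, C=51, D=163, F=163
Folded: A, C, E
Pot levels (distinct totals of non-folded players): 24, 163
Layer 1-24: 24 each from A, B, C, D, F = 24*5 = 120 chips; eligible B, D, F
Layer 25-163: A 27 + C 27 + D 139 + F 139 = 332 chips; eligible D, F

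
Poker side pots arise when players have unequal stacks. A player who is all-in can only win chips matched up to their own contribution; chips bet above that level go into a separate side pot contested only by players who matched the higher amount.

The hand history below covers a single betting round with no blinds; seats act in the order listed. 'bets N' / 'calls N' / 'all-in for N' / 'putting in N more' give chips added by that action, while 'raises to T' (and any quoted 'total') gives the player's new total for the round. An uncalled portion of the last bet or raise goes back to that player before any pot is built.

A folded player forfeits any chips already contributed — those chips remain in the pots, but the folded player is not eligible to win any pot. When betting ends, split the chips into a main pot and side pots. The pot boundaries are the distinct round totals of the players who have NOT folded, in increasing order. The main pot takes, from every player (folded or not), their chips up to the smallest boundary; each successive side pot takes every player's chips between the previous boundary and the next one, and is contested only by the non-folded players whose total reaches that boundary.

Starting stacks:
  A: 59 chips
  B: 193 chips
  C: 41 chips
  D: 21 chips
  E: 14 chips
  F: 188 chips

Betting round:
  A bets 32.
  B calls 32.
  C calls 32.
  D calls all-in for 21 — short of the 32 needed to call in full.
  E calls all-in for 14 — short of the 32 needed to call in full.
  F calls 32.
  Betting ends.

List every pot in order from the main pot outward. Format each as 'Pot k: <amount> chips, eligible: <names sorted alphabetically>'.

Contributions: A=32, B=32, C=32, D=21, E=14, F=32
Pot levels (distinct totals of non-folded players): 14, 21, 32
Layer 1-14: 14 each from A, B, C, D, E, F = 14*6 = 84 chips; eligible A, B, C, D, E, F
Layer 15-21: 7 each from A, B, C, D, F = 7*5 = 35 chips; eligible A, B, C, D, F
Layer 22-32: 11 each from A, B, C, F = 11*4 = 44 chips; eligible A, B, C, F

Pot 1: 84 chips, eligible: A, B, C, D, E, F
Pot 2: 35 chips, eligible: A, B, C, D, F
Pot 3: 44 chips, eligible: A, B, C, F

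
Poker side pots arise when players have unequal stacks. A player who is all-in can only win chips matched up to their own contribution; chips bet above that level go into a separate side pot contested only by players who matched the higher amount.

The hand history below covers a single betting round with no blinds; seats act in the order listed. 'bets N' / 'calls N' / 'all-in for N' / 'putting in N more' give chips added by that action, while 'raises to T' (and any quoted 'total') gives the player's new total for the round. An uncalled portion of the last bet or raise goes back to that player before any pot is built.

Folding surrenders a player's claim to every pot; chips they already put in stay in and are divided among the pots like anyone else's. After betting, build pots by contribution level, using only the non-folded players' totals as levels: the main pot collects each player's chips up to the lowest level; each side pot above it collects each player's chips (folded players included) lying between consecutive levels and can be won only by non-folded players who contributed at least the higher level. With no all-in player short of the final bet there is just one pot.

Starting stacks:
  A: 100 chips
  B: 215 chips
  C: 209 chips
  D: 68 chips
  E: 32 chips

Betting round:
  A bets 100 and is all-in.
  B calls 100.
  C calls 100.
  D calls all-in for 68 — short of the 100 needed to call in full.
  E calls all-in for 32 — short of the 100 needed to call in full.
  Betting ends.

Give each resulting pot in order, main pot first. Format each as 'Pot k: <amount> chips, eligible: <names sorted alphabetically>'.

Pot 1: 160 chips, eligible: A, B, C, D, E
Pot 2: 144 chips, eligible: A, B, C, D
Pot 3: 96 chips, eligible: A, B, C

Derivation:
Contributions: A=100, B=100, C=100, D=68, E=32
Pot levels (distinct totals of non-folded players): 32, 68, 100
Layer 1-32: 32 each from A, B, C, D, E = 32*5 = 160 chips; eligible A, B, C, D, E
Layer 33-68: 36 each from A, B, C, D = 36*4 = 144 chips; eligible A, B, C, D
Layer 69-100: 32 each from A, B, C = 32*3 = 96 chips; eligible A, B, C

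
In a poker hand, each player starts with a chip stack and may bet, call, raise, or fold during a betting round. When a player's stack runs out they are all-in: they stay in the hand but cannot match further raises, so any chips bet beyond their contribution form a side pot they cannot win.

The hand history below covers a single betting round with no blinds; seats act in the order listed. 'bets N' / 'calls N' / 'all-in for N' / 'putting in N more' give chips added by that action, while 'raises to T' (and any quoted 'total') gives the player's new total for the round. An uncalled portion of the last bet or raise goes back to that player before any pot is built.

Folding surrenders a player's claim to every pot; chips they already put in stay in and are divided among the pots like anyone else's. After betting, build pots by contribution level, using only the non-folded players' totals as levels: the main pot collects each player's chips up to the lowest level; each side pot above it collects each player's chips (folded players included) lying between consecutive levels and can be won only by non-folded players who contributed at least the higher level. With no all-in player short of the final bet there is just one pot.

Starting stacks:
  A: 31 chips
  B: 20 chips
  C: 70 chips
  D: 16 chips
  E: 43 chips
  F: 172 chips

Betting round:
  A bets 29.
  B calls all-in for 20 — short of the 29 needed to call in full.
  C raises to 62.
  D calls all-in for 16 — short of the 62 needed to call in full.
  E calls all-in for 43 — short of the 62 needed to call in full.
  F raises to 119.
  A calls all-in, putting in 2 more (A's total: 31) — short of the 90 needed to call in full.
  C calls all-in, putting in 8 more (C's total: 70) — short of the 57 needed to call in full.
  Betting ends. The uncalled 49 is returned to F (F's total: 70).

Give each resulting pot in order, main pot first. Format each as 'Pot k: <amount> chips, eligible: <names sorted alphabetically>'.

Pot 1: 96 chips, eligible: A, B, C, D, E, F
Pot 2: 20 chips, eligible: A, B, C, E, F
Pot 3: 44 chips, eligible: A, C, E, F
Pot 4: 36 chips, eligible: C, E, F
Pot 5: 54 chips, eligible: C, F

Derivation:
Contributions (after 49 returned to F): A=31, B=20, C=70, D=16, E=43, F=70
Pot levels (distinct totals of non-folded players): 16, 20, 31, 43, 70
Layer 1-16: 16 each from A, B, C, D, E, F = 16*6 = 96 chips; eligible A, B, C, D, E, F
Layer 17-20: 4 each from A, B, C, E, F = 4*5 = 20 chips; eligible A, B, C, E, F
Layer 21-31: 11 each from A, C, E, F = 11*4 = 44 chips; eligible A, C, E, F
Layer 32-43: 12 each from C, E, F = 12*3 = 36 chips; eligible C, E, F
Layer 44-70: 27 each from C, F = 27*2 = 54 chips; eligible C, F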